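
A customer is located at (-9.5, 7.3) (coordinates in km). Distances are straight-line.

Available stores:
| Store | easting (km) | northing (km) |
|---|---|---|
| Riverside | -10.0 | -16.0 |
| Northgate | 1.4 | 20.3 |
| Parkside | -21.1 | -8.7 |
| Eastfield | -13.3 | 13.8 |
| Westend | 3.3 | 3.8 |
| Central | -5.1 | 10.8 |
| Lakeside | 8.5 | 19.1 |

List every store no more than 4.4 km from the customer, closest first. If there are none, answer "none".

Distances from (-9.5, 7.3):
Riverside: 23.3 km
Northgate: 17.0 km
Parkside: 19.8 km
Eastfield: 7.5 km
Westend: 13.3 km
Central: 5.6 km
Lakeside: 21.5 km
Threshold 4.4 km: none within range.

none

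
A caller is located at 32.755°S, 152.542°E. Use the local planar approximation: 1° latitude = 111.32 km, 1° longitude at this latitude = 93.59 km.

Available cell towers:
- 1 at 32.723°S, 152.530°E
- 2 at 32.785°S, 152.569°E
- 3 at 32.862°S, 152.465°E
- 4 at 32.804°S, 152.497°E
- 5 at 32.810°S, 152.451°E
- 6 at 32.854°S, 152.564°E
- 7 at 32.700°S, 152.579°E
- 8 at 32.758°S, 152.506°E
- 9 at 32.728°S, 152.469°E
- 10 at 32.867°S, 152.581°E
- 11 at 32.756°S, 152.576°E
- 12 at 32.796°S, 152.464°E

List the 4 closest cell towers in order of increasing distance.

11, 8, 1, 2

Distances from 32.755°S, 152.542°E:
1: 3.735 km
2: 4.188 km
3: 13.922 km
4: 6.891 km
5: 10.489 km
6: 11.211 km
7: 7.034 km
8: 3.386 km
9: 7.464 km
10: 12.991 km
11: 3.184 km
12: 8.609 km
Sorted: 11 (3.184 km) < 8 (3.386 km) < 1 (3.735 km) < 2 (4.188 km) < 4 (6.891 km) < 7 (7.034 km) < …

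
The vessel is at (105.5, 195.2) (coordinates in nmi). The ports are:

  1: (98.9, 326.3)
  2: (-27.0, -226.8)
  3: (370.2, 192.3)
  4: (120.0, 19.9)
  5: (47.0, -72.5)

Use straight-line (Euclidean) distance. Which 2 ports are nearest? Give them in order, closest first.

Distances from (105.5, 195.2):
1: 131.3 nmi
2: 442.3 nmi
3: 264.7 nmi
4: 175.9 nmi
5: 274.0 nmi
Sorted: 1 (131.3 nmi) < 4 (175.9 nmi) < 3 (264.7 nmi) < 5 (274.0 nmi) < …

1, 4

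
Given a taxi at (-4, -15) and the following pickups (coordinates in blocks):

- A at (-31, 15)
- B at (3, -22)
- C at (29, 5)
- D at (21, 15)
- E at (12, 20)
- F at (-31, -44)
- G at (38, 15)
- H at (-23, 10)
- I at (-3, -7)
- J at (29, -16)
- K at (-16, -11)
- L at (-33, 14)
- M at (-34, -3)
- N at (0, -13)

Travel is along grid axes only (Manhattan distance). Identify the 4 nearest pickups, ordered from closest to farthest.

N, I, B, K

Distances from (-4, -15):
A: 57 blocks
B: 14 blocks
C: 53 blocks
D: 55 blocks
E: 51 blocks
F: 56 blocks
G: 72 blocks
H: 44 blocks
I: 9 blocks
J: 34 blocks
K: 16 blocks
L: 58 blocks
M: 42 blocks
N: 6 blocks
Sorted: N (6 blocks) < I (9 blocks) < B (14 blocks) < K (16 blocks) < J (34 blocks) < M (42 blocks) < …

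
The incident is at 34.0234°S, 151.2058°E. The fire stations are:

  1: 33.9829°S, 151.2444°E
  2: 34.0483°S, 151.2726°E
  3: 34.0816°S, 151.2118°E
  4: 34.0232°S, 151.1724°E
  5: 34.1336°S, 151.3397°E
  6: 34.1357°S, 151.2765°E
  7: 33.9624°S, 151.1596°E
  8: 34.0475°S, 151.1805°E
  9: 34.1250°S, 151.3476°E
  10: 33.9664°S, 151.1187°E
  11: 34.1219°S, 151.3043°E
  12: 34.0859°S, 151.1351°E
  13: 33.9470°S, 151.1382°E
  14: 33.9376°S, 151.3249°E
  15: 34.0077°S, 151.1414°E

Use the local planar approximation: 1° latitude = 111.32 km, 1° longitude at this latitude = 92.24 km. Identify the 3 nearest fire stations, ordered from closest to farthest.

Distances from 34.0234°S, 151.2058°E:
1: √((0.0405·111.32)² + (0.0386·92.24)²) = √(20.326212 + 12.676904) = 5.7448 km
2: √((-0.0249·111.32)² + (0.0668·92.24)²) = √(7.683252 + 37.965709) = 6.7564 km
3: √((-0.0582·111.32)² + (0.0060·92.24)²) = √(41.975160 + 0.306296) = 6.5024 km
4: √((0.0002·111.32)² + (-0.0334·92.24)²) = √(0.000496 + 9.491427) = 3.0809 km
5: √((-0.1102·111.32)² + (0.1339·92.24)²) = √(150.490673 + 152.545620) = 17.4079 km
6: √((-0.1123·111.32)² + (0.0707·92.24)²) = √(156.280902 + 42.528241) = 14.1000 km
7: √((0.0610·111.32)² + (-0.0462·92.24)²) = √(46.111162 + 18.160280) = 8.0169 km
8: √((-0.0241·111.32)² + (-0.0253·92.24)²) = √(7.197480 + 5.446025) = 3.5558 km
9: √((-0.1016·111.32)² + (0.1418·92.24)²) = √(127.918633 + 171.076773) = 17.2915 km
10: √((0.0570·111.32)² + (-0.0871·92.24)²) = √(40.262071 + 64.546827) = 10.2376 km
11: √((-0.0985·111.32)² + (0.0985·92.24)²) = √(120.231664 + 82.548854) = 14.2401 km
12: √((-0.0625·111.32)² + (-0.0707·92.24)²) = √(48.406806 + 42.528241) = 9.5360 km
13: √((0.0764·111.32)² + (-0.0676·92.24)²) = √(72.332440 + 38.880512) = 10.5458 km
14: √((0.0858·111.32)² + (0.1191·92.24)²) = √(91.226491 + 120.687450) = 14.5573 km
15: √((0.0157·111.32)² + (-0.0644·92.24)²) = √(3.054539 + 35.286641) = 6.1920 km
Sorted: 4 (3.0809 km) < 8 (3.5558 km) < 1 (5.7448 km) < 15 (6.1920 km) < 3 (6.5024 km) < …

4, 8, 1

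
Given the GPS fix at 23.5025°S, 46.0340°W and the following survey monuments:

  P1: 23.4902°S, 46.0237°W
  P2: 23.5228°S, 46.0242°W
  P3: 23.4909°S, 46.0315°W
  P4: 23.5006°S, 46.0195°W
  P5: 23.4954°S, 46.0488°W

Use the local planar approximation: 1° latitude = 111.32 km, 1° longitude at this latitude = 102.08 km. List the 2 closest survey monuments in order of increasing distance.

Distances from 23.5025°S, 46.0340°W:
P1: 1.7264 km
P2: 2.4713 km
P3: 1.3163 km
P4: 1.4952 km
P5: 1.7050 km
Sorted: P3 (1.3163 km) < P4 (1.4952 km) < P5 (1.7050 km) < P1 (1.7264 km) < …

P3, P4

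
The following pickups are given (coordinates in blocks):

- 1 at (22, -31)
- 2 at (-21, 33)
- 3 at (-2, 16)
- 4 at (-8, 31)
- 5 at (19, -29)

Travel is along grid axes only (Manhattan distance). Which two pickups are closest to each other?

1 and 5

Pairwise distances:
1–5: 5 blocks
2–4: 15 blocks
3–4: 21 blocks
2–3: 36 blocks
3–5: 66 blocks
1–3: 71 blocks
4–5: 87 blocks
1–4: 92 blocks
2–5: 102 blocks
1–2: 107 blocks
Closest pair: 1–5 at 5 blocks.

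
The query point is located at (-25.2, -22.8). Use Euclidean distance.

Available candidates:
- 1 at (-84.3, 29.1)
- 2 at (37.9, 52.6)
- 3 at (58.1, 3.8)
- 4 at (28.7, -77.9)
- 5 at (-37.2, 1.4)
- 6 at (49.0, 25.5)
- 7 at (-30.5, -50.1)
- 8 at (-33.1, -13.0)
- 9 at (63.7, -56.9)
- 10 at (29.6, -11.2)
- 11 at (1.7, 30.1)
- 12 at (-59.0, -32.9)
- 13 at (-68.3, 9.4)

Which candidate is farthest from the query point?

2

Distances from (-25.2, -22.8):
1: 78.7
2: 98.3
3: 87.4
4: 77.1
5: 27.0
6: 88.5
7: 27.8
8: 12.6
9: 95.2
10: 56.0
11: 59.3
12: 35.3
13: 53.8
Maximum: 2 at 98.3.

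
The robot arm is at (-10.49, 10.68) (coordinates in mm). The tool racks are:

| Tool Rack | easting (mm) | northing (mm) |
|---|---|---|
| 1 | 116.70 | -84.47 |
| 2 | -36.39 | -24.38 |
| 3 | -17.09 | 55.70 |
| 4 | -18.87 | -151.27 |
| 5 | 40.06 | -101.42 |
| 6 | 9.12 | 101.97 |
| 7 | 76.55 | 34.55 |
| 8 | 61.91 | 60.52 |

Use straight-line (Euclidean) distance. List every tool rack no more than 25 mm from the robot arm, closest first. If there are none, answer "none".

none

Distances from (-10.49, 10.68):
1: √((127.19)² + (-95.15)²) = √(16177.2961 + 9053.5225) = 158.84 mm
2: √((-25.90)² + (-35.06)²) = √(670.8100 + 1229.2036) = 43.59 mm
3: √((-6.60)² + (45.02)²) = √(43.5600 + 2026.8004) = 45.50 mm
4: √((-8.38)² + (-161.95)²) = √(70.2244 + 26227.8025) = 162.17 mm
5: √((50.55)² + (-112.10)²) = √(2555.3025 + 12566.4100) = 122.97 mm
6: √((19.61)² + (91.29)²) = √(384.5521 + 8333.8641) = 93.37 mm
7: √((87.04)² + (23.87)²) = √(7575.9616 + 569.7769) = 90.25 mm
8: √((72.40)² + (49.84)²) = √(5241.7600 + 2484.0256) = 87.90 mm
Threshold 25 mm: none within range.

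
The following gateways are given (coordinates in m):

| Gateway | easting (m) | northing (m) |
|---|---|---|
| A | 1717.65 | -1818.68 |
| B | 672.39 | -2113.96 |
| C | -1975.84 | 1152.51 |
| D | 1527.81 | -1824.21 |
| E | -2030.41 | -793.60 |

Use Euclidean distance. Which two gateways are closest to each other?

A and D

Pairwise distances:
A–B: 1086.17 m
A–C: 4740.24 m
A–D: 189.92 m
A–E: 3885.71 m
B–C: 4205.11 m
B–D: 903.16 m
B–E: 3008.07 m
C–D: 4597.44 m
C–E: 1946.87 m
D–E: 3704.47 m
Closest pair: A–D at 189.92 m.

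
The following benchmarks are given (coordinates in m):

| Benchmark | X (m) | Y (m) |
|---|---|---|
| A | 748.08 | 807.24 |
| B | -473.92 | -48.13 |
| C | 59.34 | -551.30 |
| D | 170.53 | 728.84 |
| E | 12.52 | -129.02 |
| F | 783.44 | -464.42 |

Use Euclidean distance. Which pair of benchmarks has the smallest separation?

Pairwise distances:
A–B: 1491.62 m
A–C: 1523.15 m
A–D: 582.85 m
A–E: 1190.64 m
A–F: 1272.15 m
B–C: 733.18 m
B–D: 1009.45 m
B–E: 493.12 m
B–F: 1324.48 m
C–D: 1284.96 m
C–E: 424.87 m
C–F: 729.29 m
D–E: 872.29 m
D–F: 1341.46 m
E–F: 840.72 m
Closest pair: C–E at 424.87 m.

C and E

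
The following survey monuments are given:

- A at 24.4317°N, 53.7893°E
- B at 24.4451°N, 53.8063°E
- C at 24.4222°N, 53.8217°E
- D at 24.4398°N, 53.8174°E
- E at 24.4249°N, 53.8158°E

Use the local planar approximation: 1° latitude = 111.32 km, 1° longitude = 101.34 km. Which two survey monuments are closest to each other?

C and E

Pairwise distances:
A–B: 2.2788 km
A–C: 3.4495 km
A–D: 2.9870 km
A–E: 2.7902 km
B–C: 2.9890 km
B–D: 1.2702 km
B–E: 2.4461 km
C–D: 2.0071 km
C–E: 0.6692 km
D–E: 1.6666 km
Closest pair: C–E at 0.6692 km.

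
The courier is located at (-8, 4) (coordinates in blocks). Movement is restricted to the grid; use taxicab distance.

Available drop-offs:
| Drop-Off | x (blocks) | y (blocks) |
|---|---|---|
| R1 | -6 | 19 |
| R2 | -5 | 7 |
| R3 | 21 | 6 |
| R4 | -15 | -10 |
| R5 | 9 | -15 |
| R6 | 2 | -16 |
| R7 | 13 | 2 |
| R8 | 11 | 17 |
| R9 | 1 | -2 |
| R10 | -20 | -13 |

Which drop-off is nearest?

Distances from (-8, 4):
R1: |2| + |15| = 2 + 15 = 17 blocks
R2: |3| + |3| = 3 + 3 = 6 blocks
R3: |29| + |2| = 29 + 2 = 31 blocks
R4: |-7| + |-14| = 7 + 14 = 21 blocks
R5: |17| + |-19| = 17 + 19 = 36 blocks
R6: |10| + |-20| = 10 + 20 = 30 blocks
R7: |21| + |-2| = 21 + 2 = 23 blocks
R8: |19| + |13| = 19 + 13 = 32 blocks
R9: |9| + |-6| = 9 + 6 = 15 blocks
R10: |-12| + |-17| = 12 + 17 = 29 blocks
Minimum: R2 at 6 blocks.

R2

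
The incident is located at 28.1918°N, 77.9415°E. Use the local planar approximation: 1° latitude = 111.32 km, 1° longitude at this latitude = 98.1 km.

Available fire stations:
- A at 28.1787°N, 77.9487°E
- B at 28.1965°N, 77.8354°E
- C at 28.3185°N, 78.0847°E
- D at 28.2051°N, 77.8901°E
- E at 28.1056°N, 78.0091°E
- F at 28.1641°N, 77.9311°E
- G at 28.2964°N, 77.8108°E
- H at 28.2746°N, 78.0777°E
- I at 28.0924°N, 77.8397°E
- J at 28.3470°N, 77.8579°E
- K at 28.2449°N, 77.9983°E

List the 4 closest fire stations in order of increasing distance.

Distances from 28.1918°N, 77.9415°E:
A: 1.6203 km
B: 10.4216 km
C: 19.9066 km
D: 5.2552 km
E: 11.6643 km
F: 3.2480 km
G: 17.3199 km
H: 16.2321 km
I: 14.9054 km
J: 19.1246 km
K: 8.1234 km
Sorted: A (1.6203 km) < F (3.2480 km) < D (5.2552 km) < K (8.1234 km) < B (10.4216 km) < E (11.6643 km) < …

A, F, D, K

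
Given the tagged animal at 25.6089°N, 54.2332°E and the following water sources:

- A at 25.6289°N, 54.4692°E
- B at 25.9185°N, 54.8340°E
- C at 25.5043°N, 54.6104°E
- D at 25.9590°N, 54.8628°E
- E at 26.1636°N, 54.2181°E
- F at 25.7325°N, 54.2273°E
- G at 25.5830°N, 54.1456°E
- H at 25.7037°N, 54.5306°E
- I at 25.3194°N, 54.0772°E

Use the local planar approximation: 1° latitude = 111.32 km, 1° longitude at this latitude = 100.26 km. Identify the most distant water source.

D

Distances from 25.6089°N, 54.2332°E:
A: √((0.0200·111.32)² + (0.2360·100.26)²) = √(4.956857 + 559.859957) = 23.7659 km
B: √((0.3096·111.32)² + (0.6008·100.26)²) = √(1187.813616 + 3628.400754) = 69.3990 km
C: √((-0.1046·111.32)² + (0.3772·100.26)²) = √(135.584413 + 1430.206570) = 39.5701 km
D: √((0.3501·111.32)² + (0.6296·100.26)²) = √(1518.905018 + 3984.600997) = 74.1856 km
E: √((0.5547·111.32)² + (-0.0151·100.26)²) = √(3812.964195 + 2.291972) = 61.7678 km
F: √((0.1236·111.32)² + (-0.0059·100.26)²) = √(189.314264 + 0.349912) = 13.7719 km
G: √((-0.0259·111.32)² + (-0.0876·100.26)²) = √(8.312773 + 77.137154) = 9.2439 km
H: √((0.0948·111.32)² + (0.2974·100.26)²) = √(111.368679 + 889.072811) = 31.6298 km
I: √((-0.2895·111.32)² + (-0.1560·100.26)²) = √(1038.588553 + 244.627117) = 35.8220 km
Maximum: D at 74.1856 km.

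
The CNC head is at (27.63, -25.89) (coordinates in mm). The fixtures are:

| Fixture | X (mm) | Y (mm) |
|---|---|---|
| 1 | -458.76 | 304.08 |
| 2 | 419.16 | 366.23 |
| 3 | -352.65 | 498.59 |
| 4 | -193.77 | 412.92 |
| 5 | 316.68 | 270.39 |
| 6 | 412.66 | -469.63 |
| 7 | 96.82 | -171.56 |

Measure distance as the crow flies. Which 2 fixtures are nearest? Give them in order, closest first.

7, 5

Distances from (27.63, -25.89):
1: √((-486.39)² + (329.97)²) = √(236575.2321 + 108880.2009) = 587.75 mm
2: √((391.53)² + (392.12)²) = √(153295.7409 + 153758.0944) = 554.12 mm
3: √((-380.28)² + (524.48)²) = √(144612.8784 + 275079.2704) = 647.84 mm
4: √((-221.40)² + (438.81)²) = √(49017.9600 + 192554.2161) = 491.50 mm
5: √((289.05)² + (296.28)²) = √(83549.9025 + 87781.8384) = 413.92 mm
6: √((385.03)² + (-443.74)²) = √(148248.1009 + 196905.1876) = 587.50 mm
7: √((69.19)² + (-145.67)²) = √(4787.2561 + 21219.7489) = 161.27 mm
Sorted: 7 (161.27 mm) < 5 (413.92 mm) < 4 (491.50 mm) < 2 (554.12 mm) < …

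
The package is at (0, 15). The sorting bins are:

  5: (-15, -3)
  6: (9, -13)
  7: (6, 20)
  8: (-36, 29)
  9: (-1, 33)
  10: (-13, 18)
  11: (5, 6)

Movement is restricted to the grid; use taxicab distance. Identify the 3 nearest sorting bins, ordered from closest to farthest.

7, 11, 10

Distances from (0, 15):
5: |-15| + |-18| = 15 + 18 = 33
6: |9| + |-28| = 9 + 28 = 37
7: |6| + |5| = 6 + 5 = 11
8: |-36| + |14| = 36 + 14 = 50
9: |-1| + |18| = 1 + 18 = 19
10: |-13| + |3| = 13 + 3 = 16
11: |5| + |-9| = 5 + 9 = 14
Sorted: 7 (11) < 11 (14) < 10 (16) < 9 (19) < 5 (33) < …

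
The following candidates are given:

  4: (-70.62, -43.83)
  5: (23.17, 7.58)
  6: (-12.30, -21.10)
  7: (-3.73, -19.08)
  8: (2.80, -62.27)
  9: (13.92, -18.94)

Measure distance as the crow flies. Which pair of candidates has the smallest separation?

Pairwise distances:
6–7: √((8.57)² + (2.02)²) = √(73.4449 + 4.0804) = 8.80
7–9: √((17.65)² + (0.14)²) = √(311.5225 + 0.0196) = 17.65
6–9: √((26.22)² + (2.16)²) = √(687.4884 + 4.6656) = 26.31
5–9: √((-9.25)² + (-26.52)²) = √(85.5625 + 703.3104) = 28.09
5–7: √((-26.90)² + (-26.66)²) = √(723.6100 + 710.7556) = 37.87
7–8: √((6.53)² + (-43.19)²) = √(42.6409 + 1865.3761) = 43.68
6–8: √((15.10)² + (-41.17)²) = √(228.0100 + 1694.9689) = 43.85
8–9: √((11.12)² + (43.33)²) = √(123.6544 + 1877.4889) = 44.73
5–6: √((-35.47)² + (-28.68)²) = √(1258.1209 + 822.5424) = 45.61
4–6: √((58.32)² + (22.73)²) = √(3401.2224 + 516.6529) = 62.59
4–7: √((66.89)² + (24.75)²) = √(4474.2721 + 612.5625) = 71.32
5–8: √((-20.37)² + (-69.85)²) = √(414.9369 + 4879.0225) = 72.76
4–8: √((73.42)² + (-18.44)²) = √(5390.4964 + 340.0336) = 75.70
4–9: √((84.54)² + (24.89)²) = √(7147.0116 + 619.5121) = 88.13
4–5: √((93.79)² + (51.41)²) = √(8796.5641 + 2642.9881) = 106.96
Closest pair: 6–7 at 8.80.

6 and 7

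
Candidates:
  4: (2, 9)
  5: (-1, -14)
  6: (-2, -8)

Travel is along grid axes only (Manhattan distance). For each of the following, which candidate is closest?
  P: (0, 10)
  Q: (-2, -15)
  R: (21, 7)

P→4; Q→5; R→4

P at (0, 10):
  4: 3
  5: 25
  6: 20
  → nearest: 4 (3)
Q at (-2, -15):
  4: 28
  5: 2
  6: 7
  → nearest: 5 (2)
R at (21, 7):
  4: 21
  5: 43
  6: 38
  → nearest: 4 (21)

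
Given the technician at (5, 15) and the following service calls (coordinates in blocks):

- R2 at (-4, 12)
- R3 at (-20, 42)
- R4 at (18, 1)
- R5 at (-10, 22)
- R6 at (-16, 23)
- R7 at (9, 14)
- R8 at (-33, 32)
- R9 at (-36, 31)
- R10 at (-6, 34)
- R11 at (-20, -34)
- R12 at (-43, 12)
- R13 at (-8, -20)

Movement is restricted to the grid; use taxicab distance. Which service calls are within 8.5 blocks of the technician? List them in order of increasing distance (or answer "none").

Distances from (5, 15):
R2: 12 blocks
R3: 52 blocks
R4: 27 blocks
R5: 22 blocks
R6: 29 blocks
R7: 5 blocks
R8: 55 blocks
R9: 57 blocks
R10: 30 blocks
R11: 74 blocks
R12: 51 blocks
R13: 48 blocks
Threshold 8.5 blocks: R7 (5 blocks) is within range.

R7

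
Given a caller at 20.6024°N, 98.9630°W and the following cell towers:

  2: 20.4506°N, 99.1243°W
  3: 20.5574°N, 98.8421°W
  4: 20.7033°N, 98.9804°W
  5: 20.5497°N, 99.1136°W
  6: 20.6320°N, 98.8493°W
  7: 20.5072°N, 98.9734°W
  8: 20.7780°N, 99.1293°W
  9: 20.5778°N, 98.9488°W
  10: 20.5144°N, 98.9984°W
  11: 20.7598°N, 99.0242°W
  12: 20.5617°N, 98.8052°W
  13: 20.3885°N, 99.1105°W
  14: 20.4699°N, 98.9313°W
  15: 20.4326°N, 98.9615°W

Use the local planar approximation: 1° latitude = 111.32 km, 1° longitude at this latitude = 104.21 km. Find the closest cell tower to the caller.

9

Distances from 20.6024°N, 98.9630°W:
2: √((-0.1518·111.32)² + (-0.1613·104.21)²) = √(285.555111 + 282.544935) = 23.8348 km
3: √((-0.0450·111.32)² + (0.1209·104.21)²) = √(25.094088 + 158.734524) = 13.5583 km
4: √((0.1009·111.32)² + (-0.0174·104.21)²) = √(126.162047 + 3.287890) = 11.3776 km
5: √((-0.0527·111.32)² + (-0.1506·104.21)²) = √(34.416573 + 246.302452) = 16.7547 km
6: √((0.0296·111.32)² + (0.1137·104.21)²) = √(10.857499 + 140.391147) = 12.2983 km
7: √((-0.0952·111.32)² + (-0.0104·104.21)²) = √(112.310482 + 1.174588) = 10.6529 km
8: √((0.1756·111.32)² + (-0.1663·104.21)²) = √(382.116172 + 300.333163) = 26.1237 km
9: √((-0.0246·111.32)² + (0.0142·104.21)²) = √(7.499229 + 2.189755) = 3.1127 km
10: √((-0.0880·111.32)² + (-0.0354·104.21)²) = √(95.964751 + 13.608972) = 10.4677 km
11: √((0.1574·111.32)² + (-0.0612·104.21)²) = √(307.012354 + 40.674445) = 18.6464 km
12: √((-0.0407·111.32)² + (0.1578·104.21)²) = √(20.527460 + 270.416252) = 17.0571 km
13: √((-0.2139·111.32)² + (-0.1475·104.21)²) = √(566.980294 + 236.266872) = 28.3416 km
14: √((-0.1325·111.32)² + (0.0317·104.21)²) = √(217.559550 + 10.912828) = 15.1153 km
15: √((-0.1698·111.32)² + (0.0015·104.21)²) = √(357.290745 + 0.024434) = 18.9028 km
Minimum: 9 at 3.1127 km.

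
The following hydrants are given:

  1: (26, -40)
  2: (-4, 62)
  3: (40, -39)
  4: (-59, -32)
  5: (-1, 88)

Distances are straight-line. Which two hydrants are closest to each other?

1 and 3

Pairwise distances:
1–2: 106.3
1–3: 14.0
1–4: 85.4
1–5: 130.8
2–3: 110.2
2–4: 108.9
2–5: 26.2
3–4: 99.2
3–5: 133.5
4–5: 133.3
Closest pair: 1–3 at 14.0.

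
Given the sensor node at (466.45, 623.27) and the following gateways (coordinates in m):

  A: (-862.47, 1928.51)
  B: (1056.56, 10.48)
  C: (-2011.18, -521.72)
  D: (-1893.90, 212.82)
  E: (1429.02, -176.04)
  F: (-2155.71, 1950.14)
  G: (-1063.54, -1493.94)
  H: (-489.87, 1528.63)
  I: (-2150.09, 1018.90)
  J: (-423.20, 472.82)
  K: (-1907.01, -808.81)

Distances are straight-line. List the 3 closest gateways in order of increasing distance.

B, J, E

Distances from (466.45, 623.27):
A: √((-1328.92)² + (1305.24)²) = √(1766028.3664 + 1703651.4576) = 1862.71 m
B: √((590.11)² + (-612.79)²) = √(348229.8121 + 375511.5841) = 850.73 m
C: √((-2477.63)² + (-1144.99)²) = √(6138650.4169 + 1311002.1001) = 2729.41 m
D: √((-2360.35)² + (-410.45)²) = √(5571252.1225 + 168469.2025) = 2395.77 m
E: √((962.57)² + (-799.31)²) = √(926541.0049 + 638896.4761) = 1251.17 m
F: √((-2622.16)² + (1326.87)²) = √(6875723.0656 + 1760583.9969) = 2938.76 m
G: √((-1529.99)² + (-2117.21)²) = √(2340869.4001 + 4482578.1841) = 2612.17 m
H: √((-956.32)² + (905.36)²) = √(914547.9424 + 819676.7296) = 1316.90 m
I: √((-2616.54)² + (395.63)²) = √(6846281.5716 + 156523.0969) = 2646.28 m
J: √((-889.65)² + (-150.45)²) = √(791477.1225 + 22635.2025) = 902.28 m
K: √((-2373.46)² + (-1432.08)²) = √(5633312.3716 + 2050853.1264) = 2772.03 m
Sorted: B (850.73 m) < J (902.28 m) < E (1251.17 m) < H (1316.90 m) < A (1862.71 m) < …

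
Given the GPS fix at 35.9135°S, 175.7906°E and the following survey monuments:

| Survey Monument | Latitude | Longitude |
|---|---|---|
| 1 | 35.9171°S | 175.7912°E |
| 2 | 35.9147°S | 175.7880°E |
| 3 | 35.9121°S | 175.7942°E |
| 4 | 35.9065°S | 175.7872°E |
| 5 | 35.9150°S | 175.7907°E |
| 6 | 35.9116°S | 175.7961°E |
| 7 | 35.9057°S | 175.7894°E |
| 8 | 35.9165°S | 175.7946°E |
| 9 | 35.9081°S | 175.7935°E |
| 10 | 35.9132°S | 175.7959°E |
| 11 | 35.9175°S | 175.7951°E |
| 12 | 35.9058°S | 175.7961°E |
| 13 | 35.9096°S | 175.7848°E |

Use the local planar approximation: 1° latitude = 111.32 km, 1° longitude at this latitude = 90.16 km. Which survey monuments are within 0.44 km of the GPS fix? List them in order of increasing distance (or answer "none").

Distances from 35.9135°S, 175.7906°E:
1: √((-0.0036·111.32)² + (0.0006·90.16)²) = √(0.160602 + 0.002926) = 0.4044 km
2: √((-0.0012·111.32)² + (-0.0026·90.16)²) = √(0.017845 + 0.054951) = 0.2698 km
3: √((0.0014·111.32)² + (0.0036·90.16)²) = √(0.024289 + 0.105350) = 0.3601 km
4: √((0.0070·111.32)² + (-0.0034·90.16)²) = √(0.607215 + 0.093969) = 0.8374 km
5: √((-0.0015·111.32)² + (0.0001·90.16)²) = √(0.027882 + 0.000081) = 0.1672 km
6: √((0.0019·111.32)² + (0.0055·90.16)²) = √(0.044736 + 0.245897) = 0.5391 km
7: √((0.0078·111.32)² + (-0.0012·90.16)²) = √(0.753938 + 0.011706) = 0.8750 km
8: √((-0.0030·111.32)² + (0.0040·90.16)²) = √(0.111529 + 0.130061) = 0.4915 km
9: √((0.0054·111.32)² + (0.0029·90.16)²) = √(0.361355 + 0.068363) = 0.6555 km
10: √((0.0003·111.32)² + (0.0053·90.16)²) = √(0.001115 + 0.228339) = 0.4790 km
11: √((-0.0040·111.32)² + (0.0045·90.16)²) = √(0.198274 + 0.164609) = 0.6024 km
12: √((0.0077·111.32)² + (0.0055·90.16)²) = √(0.734730 + 0.245897) = 0.9903 km
13: √((0.0039·111.32)² + (-0.0058·90.16)²) = √(0.188484 + 0.273454) = 0.6797 km
Threshold 0.44 km: 5 (0.1672 km), 2 (0.2698 km), 3 (0.3601 km), 1 (0.4044 km) are within range.

5, 2, 3, 1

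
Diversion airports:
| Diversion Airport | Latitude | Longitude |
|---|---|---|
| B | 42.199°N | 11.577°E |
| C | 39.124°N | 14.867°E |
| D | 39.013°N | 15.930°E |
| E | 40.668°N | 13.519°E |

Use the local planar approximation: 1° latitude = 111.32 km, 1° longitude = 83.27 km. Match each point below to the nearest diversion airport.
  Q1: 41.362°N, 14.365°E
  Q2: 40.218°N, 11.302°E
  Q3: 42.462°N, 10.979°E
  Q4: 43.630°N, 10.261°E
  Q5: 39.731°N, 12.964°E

Q1→E; Q2→E; Q3→B; Q4→B; Q5→E

Q1 at 41.362°N, 14.365°E:
  B: √((0.837·111.32)² + (-2.788·83.27)²) = √(8681.55081 + 53896.76121) = 250.157 km
  C: √((-2.238·111.32)² + (0.502·83.27)²) = √(62067.82968 + 1747.36875) = 252.617 km
  D: √((-2.349·111.32)² + (1.565·83.27)²) = √(68377.37573 + 16982.66384) = 292.164 km
  E: √((-0.694·111.32)² + (-0.846·83.27)²) = √(5968.50190 + 4962.69809) = 104.552 km
  → nearest: E (104.552 km)
Q2 at 40.218°N, 11.302°E:
  B: √((1.981·111.32)² + (0.275·83.27)²) = √(48631.24034 + 524.37565) = 221.711 km
  C: √((-1.094·111.32)² + (3.565·83.27)²) = √(14831.36214 + 88124.40499) = 320.867 km
  D: √((-1.205·111.32)² + (4.628·83.27)²) = √(17993.70057 + 148512.78075) = 408.052 km
  E: √((0.450·111.32)² + (2.217·83.27)²) = √(2509.40884 + 34080.70072) = 191.285 km
  → nearest: E (191.285 km)
Q3 at 42.462°N, 10.979°E:
  B: √((-0.263·111.32)² + (0.598·83.27)²) = √(857.15210 + 2479.58784) = 57.765 km
  C: √((-3.338·111.32)² + (3.888·83.27)²) = √(138076.27430 + 104816.49711) = 492.842 km
  D: √((-3.449·111.32)² + (4.951·83.27)²) = √(147411.98153 + 169966.36326) = 563.363 km
  E: √((-1.794·111.32)² + (2.540·83.27)²) = √(39883.31722 + 44734.70343) = 290.892 km
  → nearest: B (57.765 km)
Q4 at 43.630°N, 10.261°E:
  B: √((-1.431·111.32)² + (1.316·83.27)²) = √(25376.14591 + 12008.50402) = 193.351 km
  C: √((-4.506·111.32)² + (4.606·83.27)²) = √(251610.50541 + 147104.17427) = 631.439 km
  D: √((-4.617·111.32)² + (5.669·83.27)²) = √(264159.44558 + 222838.40604) = 697.852 km
  E: √((-2.962·111.32)² + (3.258·83.27)²) = √(108721.76739 + 73600.24996) = 426.992 km
  → nearest: B (193.351 km)
Q5 at 39.731°N, 12.964°E:
  B: √((2.468·111.32)² + (-1.387·83.27)²) = √(75480.83677 + 13339.20821) = 298.027 km
  C: √((-0.607·111.32)² + (1.903·83.27)²) = √(4565.87248 + 25110.46215) = 172.268 km
  D: √((-0.718·111.32)² + (2.966·83.27)²) = √(6388.44682 + 60998.53753) = 259.590 km
  E: √((0.937·111.32)² + (0.555·83.27)²) = √(10879.91687 + 2135.81236) = 114.086 km
  → nearest: E (114.086 km)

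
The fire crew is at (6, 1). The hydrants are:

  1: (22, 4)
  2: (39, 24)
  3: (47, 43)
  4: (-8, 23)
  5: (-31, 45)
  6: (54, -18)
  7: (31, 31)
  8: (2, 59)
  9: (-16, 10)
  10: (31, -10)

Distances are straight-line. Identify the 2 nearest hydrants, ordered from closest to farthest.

Distances from (6, 1):
1: 16.3
2: 40.2
3: 58.7
4: 26.1
5: 57.5
6: 51.6
7: 39.1
8: 58.1
9: 23.8
10: 27.3
Sorted: 1 (16.3) < 9 (23.8) < 4 (26.1) < 10 (27.3) < …

1, 9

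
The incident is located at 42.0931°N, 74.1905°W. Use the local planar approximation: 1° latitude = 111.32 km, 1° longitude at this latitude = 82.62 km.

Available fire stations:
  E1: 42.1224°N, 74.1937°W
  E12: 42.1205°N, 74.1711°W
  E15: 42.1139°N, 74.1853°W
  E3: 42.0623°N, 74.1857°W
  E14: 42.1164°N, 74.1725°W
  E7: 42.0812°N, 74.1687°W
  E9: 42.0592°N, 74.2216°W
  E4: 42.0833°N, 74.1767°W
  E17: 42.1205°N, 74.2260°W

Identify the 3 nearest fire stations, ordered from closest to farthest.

Distances from 42.0931°N, 74.1905°W:
E1: 3.2724 km
E12: 3.4457 km
E15: 2.3550 km
E3: 3.4515 km
E14: 2.9899 km
E7: 2.2358 km
E9: 4.5655 km
E4: 1.5780 km
E17: 4.2316 km
Sorted: E4 (1.5780 km) < E7 (2.2358 km) < E15 (2.3550 km) < E14 (2.9899 km) < E1 (3.2724 km) < …

E4, E7, E15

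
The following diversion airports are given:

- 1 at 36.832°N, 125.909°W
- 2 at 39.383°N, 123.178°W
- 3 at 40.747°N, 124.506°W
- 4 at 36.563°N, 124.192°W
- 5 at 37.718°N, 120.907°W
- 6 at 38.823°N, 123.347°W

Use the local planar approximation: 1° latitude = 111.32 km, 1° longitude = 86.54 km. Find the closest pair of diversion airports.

Pairwise distances:
1–2: √((2.551·111.32)² + (2.731·86.54)²) = √(80643.11827 + 55856.94538) = 369.459 km
1–3: √((3.915·111.32)² + (1.403·86.54)²) = √(189937.15480 + 14741.75278) = 452.415 km
1–4: √((-0.269·111.32)² + (1.717·86.54)²) = √(896.70782 + 22078.74441) = 151.577 km
1–5: √((0.886·111.32)² + (5.002·86.54)²) = √(9727.78222 + 187379.10339) = 443.967 km
1–6: √((1.991·111.32)² + (2.562·86.54)²) = √(49123.45624 + 49157.75407) = 313.498 km
2–3: √((1.364·111.32)² + (-1.328·86.54)²) = √(23055.53137 + 13207.78321) = 190.429 km
2–4: √((-2.820·111.32)² + (-1.014·86.54)²) = √(98547.27322 + 7700.33628) = 325.956 km
2–5: √((-1.665·111.32)² + (2.271·86.54)²) = √(34353.80696 + 38624.96067) = 270.146 km
2–6: √((-0.560·111.32)² + (-0.169·86.54)²) = √(3886.17586 + 213.89823) = 64.032 km
3–4: √((-4.184·111.32)² + (0.314·86.54)²) = √(216935.06039 + 738.40236) = 466.555 km
3–5: √((-3.029·111.32)² + (3.599·86.54)²) = √(113695.93617 + 97005.74939) = 459.023 km
3–6: √((-1.924·111.32)² + (1.159·86.54)²) = √(45872.93532 + 10060.06192) = 236.502 km
4–5: √((1.155·111.32)² + (3.285·86.54)²) = √(16531.42777 + 80817.33580) = 312.008 km
4–6: √((2.260·111.32)² + (0.845·86.54)²) = √(63294.10652 + 5347.45575) = 261.995 km
5–6: √((1.105·111.32)² + (-2.440·86.54)²) = √(15131.11567 + 44587.53204) = 244.374 km
Closest pair: 2–6 at 64.032 km.

2 and 6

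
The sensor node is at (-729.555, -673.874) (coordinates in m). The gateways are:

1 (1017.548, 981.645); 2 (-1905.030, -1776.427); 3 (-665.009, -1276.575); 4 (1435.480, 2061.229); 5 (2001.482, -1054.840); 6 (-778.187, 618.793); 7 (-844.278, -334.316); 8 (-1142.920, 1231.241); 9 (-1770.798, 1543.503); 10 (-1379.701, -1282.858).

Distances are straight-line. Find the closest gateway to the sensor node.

7

Distances from (-729.555, -673.874):
1: √((1747.103)² + (1655.519)²) = √(3052368.89261 + 2740743.15936) = 2406.888 m
2: √((-1175.475)² + (-1102.553)²) = √(1381741.47562 + 1215623.11781) = 1611.634 m
3: √((64.546)² + (-602.701)²) = √(4166.18612 + 363248.49540) = 606.147 m
4: √((2165.035)² + (2735.103)²) = √(4687376.55122 + 7480788.42061) = 3488.290 m
5: √((2731.037)² + (-380.966)²) = √(7458563.09537 + 145135.09316) = 2757.480 m
6: √((-48.632)² + (1292.667)²) = √(2365.07142 + 1670987.97289) = 1293.581 m
7: √((-114.723)² + (339.558)²) = √(13161.36673 + 115299.63536) = 358.415 m
8: √((-413.365)² + (1905.115)²) = √(170870.62323 + 3629463.16323) = 1949.444 m
9: √((-1041.243)² + (2217.377)²) = √(1084186.98505 + 4916760.76013) = 2449.683 m
10: √((-650.146)² + (-608.984)²) = √(422689.82132 + 370861.51226) = 890.815 m
Minimum: 7 at 358.415 m.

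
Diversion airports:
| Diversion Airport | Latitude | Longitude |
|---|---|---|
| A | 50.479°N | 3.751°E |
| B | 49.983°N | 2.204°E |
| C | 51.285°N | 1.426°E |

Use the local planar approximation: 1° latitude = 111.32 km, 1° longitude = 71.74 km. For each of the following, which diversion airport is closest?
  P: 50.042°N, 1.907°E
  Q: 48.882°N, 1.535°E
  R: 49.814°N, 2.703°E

P at 50.042°N, 1.907°E:
  A: √((0.437·111.32)² + (1.844·71.74)²) = √(2366.51504 + 17500.26311) = 140.950 km
  B: √((-0.059·111.32)² + (0.297·71.74)²) = √(43.13705 + 453.97887) = 22.296 km
  C: √((1.243·111.32)² + (-0.481·71.74)²) = √(19146.46722 + 1190.72891) = 142.609 km
  → nearest: B (22.296 km)
Q at 48.882°N, 1.535°E:
  A: √((1.597·111.32)² + (2.216·71.74)²) = √(31605.03151 + 25273.31770) = 238.492 km
  B: √((1.101·111.32)² + (0.669·71.74)²) = √(15021.76741 + 2303.42980) = 131.625 km
  C: √((2.403·111.32)² + (-0.109·71.74)²) = √(71557.29860 + 61.14708) = 267.616 km
  → nearest: B (131.625 km)
R at 49.814°N, 2.703°E:
  A: √((0.665·111.32)² + (1.048·71.74)²) = √(5480.11517 + 5652.56168) = 105.512 km
  B: √((0.169·111.32)² + (-0.499·71.74)²) = √(353.93198 + 1281.51542) = 40.441 km
  C: √((1.471·111.32)² + (-1.277·71.74)²) = √(26814.62580 + 8392.75488) = 187.636 km
  → nearest: B (40.441 km)

P→B; Q→B; R→B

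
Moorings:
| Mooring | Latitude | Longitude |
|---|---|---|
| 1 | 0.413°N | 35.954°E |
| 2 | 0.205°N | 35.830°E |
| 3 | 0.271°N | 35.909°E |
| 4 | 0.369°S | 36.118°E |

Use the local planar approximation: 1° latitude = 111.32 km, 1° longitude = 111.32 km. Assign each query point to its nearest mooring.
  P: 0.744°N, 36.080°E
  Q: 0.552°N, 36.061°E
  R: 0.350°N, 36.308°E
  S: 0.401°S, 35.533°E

P→1; Q→1; R→1; S→4

P at 0.744°N, 36.080°E:
  1: √((-0.331·111.32)² + (-0.126·111.32)²) = √(1357.69551 + 196.73765) = 39.426 km
  2: √((-0.539·111.32)² + (-0.250·111.32)²) = √(3600.17760 + 774.50890) = 66.141 km
  3: √((-0.473·111.32)² + (-0.171·111.32)²) = √(2772.48163 + 362.35864) = 55.990 km
  4: √((-1.113·111.32)² + (0.038·111.32)²) = √(15351.00185 + 17.89425) = 123.971 km
  → nearest: 1 (39.426 km)
Q at 0.552°N, 36.061°E:
  1: √((-0.139·111.32)² + (-0.107·111.32)²) = √(239.42858 + 141.87764) = 19.527 km
  2: √((-0.347·111.32)² + (-0.231·111.32)²) = √(1492.12547 + 661.25711) = 46.405 km
  3: √((-0.281·111.32)² + (-0.152·111.32)²) = √(978.49596 + 286.30806) = 35.564 km
  4: √((-0.921·111.32)² + (0.057·111.32)²) = √(10511.52326 + 40.26207) = 102.722 km
  → nearest: 1 (19.527 km)
R at 0.350°N, 36.308°E:
  1: √((0.063·111.32)² + (-0.354·111.32)²) = √(49.18441 + 1552.93372) = 40.026 km
  2: √((-0.145·111.32)² + (-0.478·111.32)²) = √(260.54479 + 2831.40626) = 55.605 km
  3: √((-0.079·111.32)² + (-0.399·111.32)²) = √(77.33936 + 1972.84146) = 45.279 km
  4: √((-0.719·111.32)² + (-0.190·111.32)²) = √(6406.25433 + 447.35634) = 82.787 km
  → nearest: 1 (40.026 km)
S at 0.401°S, 35.533°E:
  1: √((0.814·111.32)² + (0.421·111.32)²) = √(8210.98399 + 2196.39571) = 102.017 km
  2: √((0.606·111.32)² + (0.297·111.32)²) = √(4550.84081 + 1093.09849) = 75.126 km
  3: √((0.672·111.32)² + (0.376·111.32)²) = √(5596.09323 + 1751.95152) = 85.721 km
  4: √((0.032·111.32)² + (0.585·111.32)²) = √(12.68955 + 4240.90093) = 65.220 km
  → nearest: 4 (65.220 km)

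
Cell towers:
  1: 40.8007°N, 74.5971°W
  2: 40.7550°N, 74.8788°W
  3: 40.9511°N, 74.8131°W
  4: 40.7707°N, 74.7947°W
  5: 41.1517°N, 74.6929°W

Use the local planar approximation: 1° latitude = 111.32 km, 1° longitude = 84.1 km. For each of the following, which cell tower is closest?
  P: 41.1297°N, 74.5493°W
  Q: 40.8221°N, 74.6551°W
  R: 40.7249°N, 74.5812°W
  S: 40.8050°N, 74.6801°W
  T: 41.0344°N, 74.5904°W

P at 41.1297°N, 74.5493°W:
  1: 36.8442 km
  2: 50.0775 km
  3: 29.7907 km
  4: 44.9783 km
  5: 12.3226 km
  → nearest: 5 (12.3226 km)
Q at 40.8221°N, 74.6551°W:
  1: 5.4284 km
  2: 20.2418 km
  3: 19.5648 km
  4: 13.0605 km
  5: 36.8285 km
  → nearest: 1 (5.4284 km)
R at 40.7249°N, 74.5812°W:
  1: 8.5434 km
  2: 25.2515 km
  3: 31.8500 km
  4: 18.6652 km
  5: 48.4312 km
  → nearest: 1 (8.5434 km)
S at 40.8050°N, 74.6801°W:
  1: 6.9967 km
  2: 17.6133 km
  3: 19.7389 km
  4: 10.3667 km
  5: 38.6097 km
  → nearest: 1 (6.9967 km)
T at 41.0344°N, 74.5904°W:
  1: 26.0216 km
  2: 39.4419 km
  3: 20.8989 km
  4: 34.0137 km
  5: 15.6466 km
  → nearest: 5 (15.6466 km)

P→5; Q→1; R→1; S→1; T→5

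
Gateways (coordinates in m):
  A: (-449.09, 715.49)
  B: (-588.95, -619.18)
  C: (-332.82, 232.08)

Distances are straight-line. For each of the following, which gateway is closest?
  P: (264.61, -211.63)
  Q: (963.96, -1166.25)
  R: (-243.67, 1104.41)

P→C; Q→B; R→A

P at (264.61, -211.63):
  A: √((-713.70)² + (927.12)²) = √(509367.6900 + 859551.4944) = 1170.01 m
  B: √((-853.56)² + (-407.55)²) = √(728564.6736 + 166097.0025) = 945.87 m
  C: √((-597.43)² + (443.71)²) = √(356922.6049 + 196878.5641) = 744.18 m
  → nearest: C (744.18 m)
Q at (963.96, -1166.25):
  A: √((-1413.05)² + (1881.74)²) = √(1996710.3025 + 3540945.4276) = 2353.22 m
  B: √((-1552.91)² + (547.07)²) = √(2411529.4681 + 299285.5849) = 1646.46 m
  C: √((-1296.78)² + (1398.33)²) = √(1681638.3684 + 1955326.7889) = 1907.08 m
  → nearest: B (1646.46 m)
R at (-243.67, 1104.41):
  A: √((-205.42)² + (-388.92)²) = √(42197.3764 + 151258.7664) = 439.84 m
  B: √((-345.28)² + (-1723.59)²) = √(119218.2784 + 2970762.4881) = 1757.83 m
  C: √((-89.15)² + (-872.33)²) = √(7947.7225 + 760959.6289) = 876.87 m
  → nearest: A (439.84 m)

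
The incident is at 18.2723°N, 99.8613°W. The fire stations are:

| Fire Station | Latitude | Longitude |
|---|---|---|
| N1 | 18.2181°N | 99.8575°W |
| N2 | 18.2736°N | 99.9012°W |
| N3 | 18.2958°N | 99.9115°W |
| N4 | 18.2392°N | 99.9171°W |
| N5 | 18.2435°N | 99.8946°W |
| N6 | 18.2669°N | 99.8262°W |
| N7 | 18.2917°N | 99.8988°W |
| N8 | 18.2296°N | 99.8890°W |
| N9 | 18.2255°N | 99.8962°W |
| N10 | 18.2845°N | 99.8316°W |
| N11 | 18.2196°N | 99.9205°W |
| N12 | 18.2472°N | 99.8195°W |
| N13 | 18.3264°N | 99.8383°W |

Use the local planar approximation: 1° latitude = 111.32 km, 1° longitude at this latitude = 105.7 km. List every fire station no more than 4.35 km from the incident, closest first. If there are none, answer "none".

Distances from 18.2723°N, 99.8613°W:
N1: √((-0.0542·111.32)² + (0.0038·105.7)²) = √(36.403653 + 0.161331) = 6.0469 km
N2: √((0.0013·111.32)² + (-0.0399·105.7)²) = √(0.020943 + 17.786716) = 4.2199 km
N3: √((0.0235·111.32)² + (-0.0502·105.7)²) = √(6.843561 + 28.155122) = 5.9160 km
N4: √((-0.0331·111.32)² + (-0.0558·105.7)²) = √(13.576955 + 34.787112) = 6.9544 km
N5: √((-0.0288·111.32)² + (-0.0333·105.7)²) = √(10.278539 + 12.389062) = 4.7611 km
N6: √((-0.0054·111.32)² + (0.0351·105.7)²) = √(0.361355 + 13.764619) = 3.7585 km
N7: √((0.0194·111.32)² + (-0.0375·105.7)²) = √(4.663907 + 15.711314) = 4.5139 km
N8: √((-0.0427·111.32)² + (-0.0277·105.7)²) = √(22.594469 + 8.572540) = 5.5827 km
N9: √((-0.0468·111.32)² + (-0.0349·105.7)²) = √(27.141766 + 13.608205) = 6.3836 km
N10: √((0.0122·111.32)² + (0.0297·105.7)²) = √(1.844446 + 9.855142) = 3.4205 km
N11: √((-0.0527·111.32)² + (-0.0592·105.7)²) = √(34.416573 + 39.155555) = 8.5774 km
N12: √((-0.0251·111.32)² + (0.0418·105.7)²) = √(7.807174 + 19.521021) = 5.2276 km
N13: √((0.0541·111.32)² + (0.0230·105.7)²) = √(36.269446 + 5.910247) = 6.4946 km
Threshold 4.35 km: N10 (3.4205 km), N6 (3.7585 km), N2 (4.2199 km) are within range.

N10, N6, N2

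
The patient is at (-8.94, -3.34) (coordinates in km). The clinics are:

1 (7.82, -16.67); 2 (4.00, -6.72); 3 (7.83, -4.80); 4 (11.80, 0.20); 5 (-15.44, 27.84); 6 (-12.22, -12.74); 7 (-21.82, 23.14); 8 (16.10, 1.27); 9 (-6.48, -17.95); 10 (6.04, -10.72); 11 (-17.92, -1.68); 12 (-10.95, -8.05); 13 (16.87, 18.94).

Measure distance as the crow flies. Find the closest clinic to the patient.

12

Distances from (-8.94, -3.34):
1: √((16.76)² + (-13.33)²) = √(280.8976 + 177.6889) = 21.41 km
2: √((12.94)² + (-3.38)²) = √(167.4436 + 11.4244) = 13.37 km
3: √((16.77)² + (-1.46)²) = √(281.2329 + 2.1316) = 16.83 km
4: √((20.74)² + (3.54)²) = √(430.1476 + 12.5316) = 21.04 km
5: √((-6.50)² + (31.18)²) = √(42.2500 + 972.1924) = 31.85 km
6: √((-3.28)² + (-9.40)²) = √(10.7584 + 88.3600) = 9.96 km
7: √((-12.88)² + (26.48)²) = √(165.8944 + 701.1904) = 29.45 km
8: √((25.04)² + (4.61)²) = √(627.0016 + 21.2521) = 25.46 km
9: √((2.46)² + (-14.61)²) = √(6.0516 + 213.4521) = 14.82 km
10: √((14.98)² + (-7.38)²) = √(224.4004 + 54.4644) = 16.70 km
11: √((-8.98)² + (1.66)²) = √(80.6404 + 2.7556) = 9.13 km
12: √((-2.01)² + (-4.71)²) = √(4.0401 + 22.1841) = 5.12 km
13: √((25.81)² + (22.28)²) = √(666.1561 + 496.3984) = 34.10 km
Minimum: 12 at 5.12 km.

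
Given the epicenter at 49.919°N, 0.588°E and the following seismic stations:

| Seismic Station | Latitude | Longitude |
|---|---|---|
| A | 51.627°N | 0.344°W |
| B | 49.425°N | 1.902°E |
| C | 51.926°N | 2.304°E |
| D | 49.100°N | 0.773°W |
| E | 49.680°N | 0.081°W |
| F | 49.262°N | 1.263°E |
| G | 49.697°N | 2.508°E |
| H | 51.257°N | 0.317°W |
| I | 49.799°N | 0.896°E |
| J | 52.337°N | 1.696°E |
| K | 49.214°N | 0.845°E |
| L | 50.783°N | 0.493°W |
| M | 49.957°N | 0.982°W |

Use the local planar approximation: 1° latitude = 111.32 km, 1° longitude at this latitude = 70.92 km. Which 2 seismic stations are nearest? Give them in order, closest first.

I, E

Distances from 49.919°N, 0.588°E:
A: 201.296 km
B: 108.205 km
C: 254.414 km
D: 132.773 km
E: 54.396 km
F: 87.411 km
G: 138.391 km
H: 162.186 km
I: 25.604 km
J: 280.407 km
K: 80.569 km
L: 122.996 km
M: 111.425 km
Sorted: I (25.604 km) < E (54.396 km) < K (80.569 km) < F (87.411 km) < …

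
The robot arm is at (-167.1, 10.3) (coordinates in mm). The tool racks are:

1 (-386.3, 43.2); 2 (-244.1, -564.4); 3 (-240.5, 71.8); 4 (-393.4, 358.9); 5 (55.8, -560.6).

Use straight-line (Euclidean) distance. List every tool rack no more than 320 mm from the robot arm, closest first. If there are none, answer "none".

Distances from (-167.1, 10.3):
1: √((-219.2)² + (32.9)²) = √(48048.640 + 1082.410) = 221.7 mm
2: √((-77.0)² + (-574.7)²) = √(5929.000 + 330280.090) = 579.8 mm
3: √((-73.4)² + (61.5)²) = √(5387.560 + 3782.250) = 95.8 mm
4: √((-226.3)² + (348.6)²) = √(51211.690 + 121521.960) = 415.6 mm
5: √((222.9)² + (-570.9)²) = √(49684.410 + 325926.810) = 612.9 mm
Threshold 320 mm: 3 (95.8 mm), 1 (221.7 mm) are within range.

3, 1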